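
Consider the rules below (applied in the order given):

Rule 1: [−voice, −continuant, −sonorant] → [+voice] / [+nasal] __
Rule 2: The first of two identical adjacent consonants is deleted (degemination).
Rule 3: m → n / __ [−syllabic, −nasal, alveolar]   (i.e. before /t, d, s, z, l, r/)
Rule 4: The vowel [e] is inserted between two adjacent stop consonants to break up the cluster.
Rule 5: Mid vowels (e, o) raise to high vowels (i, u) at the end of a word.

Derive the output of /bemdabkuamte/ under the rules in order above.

Rule 1 (post-nasal voicing): /t/ is a voiceless stop immediately after the nasal /m/, so it voices to [d]. /bemdabkuamte/ → bemdabkuamde.
Rule 2 (degemination): no segment meets the environment; /bemdabkuamde/ is unchanged.
Rule 3 (nasal place assimilation): /m/ precedes the alveolar consonant /d/, so it assimilates in place to [n]. /m/ precedes the alveolar consonant /d/, so it assimilates in place to [n]. /bemdabkuamde/ → bendabkuande.
Rule 4 (stop-cluster e-epenthesis): /b/ and /k/ form a stop–stop cluster, so [e] is inserted between them. /bendabkuande/ → bendabekuande.
Rule 5 (final vowel raising): /e/ is a mid vowel in word-final position, so it raises to [i]. /bendabekuande/ → bendabekuandi.

bendabekuandi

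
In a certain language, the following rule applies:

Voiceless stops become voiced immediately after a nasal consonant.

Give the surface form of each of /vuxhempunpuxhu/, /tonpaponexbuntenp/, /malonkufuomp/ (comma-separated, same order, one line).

/vuxhempunpuxhu/: /p/ is a voiceless stop immediately after the nasal /m/, so it voices to [b]. /p/ is a voiceless stop immediately after the nasal /n/, so it voices to [b]. → [vuxhembunbuxhu].
/tonpaponexbuntenp/: /p/ is a voiceless stop immediately after the nasal /n/, so it voices to [b]. /t/ is a voiceless stop immediately after the nasal /n/, so it voices to [d]. /p/ is a voiceless stop immediately after the nasal /n/, so it voices to [b]. → [tonbaponexbundenb].
/malonkufuomp/: /k/ is a voiceless stop immediately after the nasal /n/, so it voices to [g]. /p/ is a voiceless stop immediately after the nasal /m/, so it voices to [b]. → [malongufuomb].

vuxhembunbuxhu, tonbaponexbundenb, malongufuomb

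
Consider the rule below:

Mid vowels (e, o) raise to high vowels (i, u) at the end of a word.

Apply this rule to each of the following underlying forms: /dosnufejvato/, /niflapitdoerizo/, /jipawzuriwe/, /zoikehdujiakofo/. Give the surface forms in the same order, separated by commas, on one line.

dosnufejvatu, niflapitdoerizu, jipawzuriwi, zoikehdujiakofu

/dosnufejvato/: /o/ is a mid vowel in word-final position, so it raises to [u]. → [dosnufejvatu].
/niflapitdoerizo/: /o/ is a mid vowel in word-final position, so it raises to [u]. → [niflapitdoerizu].
/jipawzuriwe/: /e/ is a mid vowel in word-final position, so it raises to [i]. → [jipawzuriwi].
/zoikehdujiakofo/: /o/ is a mid vowel in word-final position, so it raises to [u]. → [zoikehdujiakofu].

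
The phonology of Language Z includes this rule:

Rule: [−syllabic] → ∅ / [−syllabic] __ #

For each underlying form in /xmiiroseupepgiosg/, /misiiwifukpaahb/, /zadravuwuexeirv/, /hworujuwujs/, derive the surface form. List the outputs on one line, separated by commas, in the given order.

xmiiroseupepgios, misiiwifukpaah, zadravuwuexeir, hworujuwuj

/xmiiroseupepgiosg/: /g/ is the second consonant of a word-final cluster /sg/, so it deletes. → [xmiiroseupepgios].
/misiiwifukpaahb/: /b/ is the second consonant of a word-final cluster /hb/, so it deletes. → [misiiwifukpaah].
/zadravuwuexeirv/: /v/ is the second consonant of a word-final cluster /rv/, so it deletes. → [zadravuwuexeir].
/hworujuwujs/: /s/ is the second consonant of a word-final cluster /js/, so it deletes. → [hworujuwuj].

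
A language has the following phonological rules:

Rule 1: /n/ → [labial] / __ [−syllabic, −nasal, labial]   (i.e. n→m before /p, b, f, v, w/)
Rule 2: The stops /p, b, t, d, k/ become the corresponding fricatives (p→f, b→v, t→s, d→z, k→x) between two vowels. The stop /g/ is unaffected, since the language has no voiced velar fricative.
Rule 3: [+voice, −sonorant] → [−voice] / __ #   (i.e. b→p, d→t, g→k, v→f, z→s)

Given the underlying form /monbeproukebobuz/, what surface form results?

Rule 1 (nasal place assimilation): /n/ precedes the labial consonant /b/, so it assimilates in place to [m]. /monbeproukebobuz/ → mombeproukebobuz.
Rule 2 (intervocalic spirantization): /k/ is a stop between vowels /u/ and /e/, so it spirantizes to the fricative [x]. /b/ is a stop between vowels /e/ and /o/, so it spirantizes to the fricative [v]. /b/ is a stop between vowels /o/ and /u/, so it spirantizes to the fricative [v]. /mombeproukebobuz/ → mombeprouxevovuz.
Rule 3 (final devoicing): /z/ is a voiced obstruent in word-final position, so it devoices to [s]. /mombeprouxevovuz/ → mombeprouxevovus.

mombeprouxevovus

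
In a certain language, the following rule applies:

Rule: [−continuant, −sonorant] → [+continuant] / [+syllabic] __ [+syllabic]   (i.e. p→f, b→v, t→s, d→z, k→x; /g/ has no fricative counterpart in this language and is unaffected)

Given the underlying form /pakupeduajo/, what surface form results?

paxufezuajo

/k/ is a stop between vowels /a/ and /u/, so it spirantizes to the fricative [x].
/p/ is a stop between vowels /u/ and /e/, so it spirantizes to the fricative [f].
/d/ is a stop between vowels /e/ and /u/, so it spirantizes to the fricative [z].
The other instance of /p/ does not occur in the required environment and remains unchanged.
Surface form: [paxufezuajo].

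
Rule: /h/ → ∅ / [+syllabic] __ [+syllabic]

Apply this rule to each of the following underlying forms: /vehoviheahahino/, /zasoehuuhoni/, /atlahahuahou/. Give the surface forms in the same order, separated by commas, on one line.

veovieaaino, zasoeuuoni, atlaauaou

/vehoviheahahino/: /h/ occurs between vowels /e/ and /o/, so it deletes. /h/ occurs between vowels /i/ and /e/, so it deletes. /h/ occurs between vowels /a/ and /a/, so it deletes. /h/ occurs between vowels /a/ and /i/, so it deletes. → [veovieaaino].
/zasoehuuhoni/: /h/ occurs between vowels /e/ and /u/, so it deletes. /h/ occurs between vowels /u/ and /o/, so it deletes. → [zasoeuuoni].
/atlahahuahou/: /h/ occurs between vowels /a/ and /a/, so it deletes. /h/ occurs between vowels /a/ and /u/, so it deletes. /h/ occurs between vowels /a/ and /o/, so it deletes. → [atlaauaou].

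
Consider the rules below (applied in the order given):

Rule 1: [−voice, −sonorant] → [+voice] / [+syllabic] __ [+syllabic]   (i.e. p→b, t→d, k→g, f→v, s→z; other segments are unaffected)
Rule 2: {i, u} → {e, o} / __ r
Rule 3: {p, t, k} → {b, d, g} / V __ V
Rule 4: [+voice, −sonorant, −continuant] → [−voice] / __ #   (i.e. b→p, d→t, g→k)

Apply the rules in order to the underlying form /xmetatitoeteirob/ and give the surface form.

Rule 1 (intervocalic voicing): /t/ is a voiceless obstruent between vowels /e/ and /a/, so it voices to [d]. /t/ is a voiceless obstruent between vowels /a/ and /i/, so it voices to [d]. /t/ is a voiceless obstruent between vowels /i/ and /o/, so it voices to [d]. /t/ is a voiceless obstruent between vowels /e/ and /e/, so it voices to [d]. /xmetatitoeteirob/ → xmedadidoedeirob.
Rule 2 (pre-rhotic lowering): /i/ is a high vowel immediately before /r/, so it lowers to [e]. /xmedadidoedeirob/ → xmedadidoedeerob.
Rule 3 (intervocalic voicing): no segment meets the environment; /xmedadidoedeerob/ is unchanged.
Rule 4 (final devoicing): /b/ is a voiced stop in word-final position, so it devoices to [p]. /xmedadidoedeerob/ → xmedadidoedeerop.

xmedadidoedeerop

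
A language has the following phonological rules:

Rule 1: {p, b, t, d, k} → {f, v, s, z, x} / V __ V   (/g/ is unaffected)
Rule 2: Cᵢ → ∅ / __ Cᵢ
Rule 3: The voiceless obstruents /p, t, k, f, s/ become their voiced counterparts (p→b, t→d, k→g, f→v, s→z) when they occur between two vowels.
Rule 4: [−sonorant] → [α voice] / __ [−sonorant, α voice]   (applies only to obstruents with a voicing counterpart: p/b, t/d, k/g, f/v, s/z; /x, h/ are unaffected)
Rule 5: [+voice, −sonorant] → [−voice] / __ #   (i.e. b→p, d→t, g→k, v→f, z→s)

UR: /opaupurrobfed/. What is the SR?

Rule 1 (intervocalic spirantization): /p/ is a stop between vowels /o/ and /a/, so it spirantizes to the fricative [f]. /p/ is a stop between vowels /u/ and /u/, so it spirantizes to the fricative [f]. /opaupurrobfed/ → ofaufurrobfed.
Rule 2 (degemination): /rr/ is a geminate; the first /r/ deletes. /ofaufurrobfed/ → ofaufurobfed.
Rule 3 (intervocalic voicing): /f/ is a voiceless obstruent between vowels /o/ and /a/, so it voices to [v]. /f/ is a voiceless obstruent between vowels /u/ and /u/, so it voices to [v]. /ofaufurobfed/ → ovauvurobfed.
Rule 4 (regressive voicing assimilation): /b/ precedes the voiceless obstruent /f/, so it devoices to [p] by assimilation. /ovauvurobfed/ → ovauvuropfed.
Rule 5 (final devoicing): /d/ is a voiced obstruent in word-final position, so it devoices to [t]. /ovauvuropfed/ → ovauvuropfet.

ovauvuropfet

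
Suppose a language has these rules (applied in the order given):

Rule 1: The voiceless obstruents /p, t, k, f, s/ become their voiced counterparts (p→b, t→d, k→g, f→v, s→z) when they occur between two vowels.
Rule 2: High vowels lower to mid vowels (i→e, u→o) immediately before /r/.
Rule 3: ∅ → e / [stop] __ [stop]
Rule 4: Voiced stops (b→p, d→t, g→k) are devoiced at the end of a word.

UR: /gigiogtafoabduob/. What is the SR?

Rule 1 (intervocalic voicing): /f/ is a voiceless obstruent between vowels /a/ and /o/, so it voices to [v]. /gigiogtafoabduob/ → gigiogtavoabduob.
Rule 2 (pre-rhotic lowering): no segment meets the environment; /gigiogtavoabduob/ is unchanged.
Rule 3 (stop-cluster e-epenthesis): /g/ and /t/ form a stop–stop cluster, so [e] is inserted between them. /b/ and /d/ form a stop–stop cluster, so [e] is inserted between them. /gigiogtavoabduob/ → gigiogetavoabeduob.
Rule 4 (final devoicing): /b/ is a voiced stop in word-final position, so it devoices to [p]. /gigiogetavoabeduob/ → gigiogetavoabeduop.

gigiogetavoabeduop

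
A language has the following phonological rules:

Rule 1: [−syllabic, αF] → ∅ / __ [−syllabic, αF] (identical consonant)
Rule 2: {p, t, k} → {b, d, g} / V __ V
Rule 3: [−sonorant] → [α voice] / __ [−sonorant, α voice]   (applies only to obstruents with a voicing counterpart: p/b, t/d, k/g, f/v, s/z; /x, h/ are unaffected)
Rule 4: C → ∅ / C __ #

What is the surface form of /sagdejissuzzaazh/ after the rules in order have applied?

sagdejisuzaas

Rule 1 (degemination): /ss/ is a geminate; the first /s/ deletes. /zz/ is a geminate; the first /z/ deletes. /sagdejissuzzaazh/ → sagdejisuzaazh.
Rule 2 (intervocalic voicing): no segment meets the environment; /sagdejisuzaazh/ is unchanged.
Rule 3 (regressive voicing assimilation): /z/ precedes the voiceless obstruent /h/, so it devoices to [s] by assimilation. /sagdejisuzaazh/ → sagdejisuzaash.
Rule 4 (final cluster simplification): /h/ is the second consonant of a word-final cluster /sh/, so it deletes. /sagdejisuzaash/ → sagdejisuzaas.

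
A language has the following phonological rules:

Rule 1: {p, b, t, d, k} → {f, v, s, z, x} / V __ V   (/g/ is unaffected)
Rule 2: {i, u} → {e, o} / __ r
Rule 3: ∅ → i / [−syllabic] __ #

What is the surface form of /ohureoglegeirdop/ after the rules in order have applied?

Rule 1 (intervocalic spirantization): no segment meets the environment; /ohureoglegeirdop/ is unchanged.
Rule 2 (pre-rhotic lowering): /u/ is a high vowel immediately before /r/, so it lowers to [o]. /i/ is a high vowel immediately before /r/, so it lowers to [e]. /ohureoglegeirdop/ → ohoreoglegeerdop.
Rule 3 (final i-epenthesis): the form ends in the consonant /p/, so [i] is inserted word-finally. /ohoreoglegeerdop/ → ohoreoglegeerdopi.

ohoreoglegeerdopi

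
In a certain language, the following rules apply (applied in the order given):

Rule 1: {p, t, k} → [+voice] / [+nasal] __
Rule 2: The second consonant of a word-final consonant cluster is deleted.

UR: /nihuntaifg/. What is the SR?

Rule 1 (post-nasal voicing): /t/ is a voiceless stop immediately after the nasal /n/, so it voices to [d]. /nihuntaifg/ → nihundaifg.
Rule 2 (final cluster simplification): /g/ is the second consonant of a word-final cluster /fg/, so it deletes. /nihundaifg/ → nihundaif.

nihundaif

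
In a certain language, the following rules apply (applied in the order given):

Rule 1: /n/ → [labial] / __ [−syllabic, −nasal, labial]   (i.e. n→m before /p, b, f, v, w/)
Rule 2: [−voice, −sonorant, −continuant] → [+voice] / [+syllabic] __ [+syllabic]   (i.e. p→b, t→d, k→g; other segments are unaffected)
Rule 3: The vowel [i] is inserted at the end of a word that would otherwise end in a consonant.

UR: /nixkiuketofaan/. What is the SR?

Rule 1 (nasal place assimilation): no segment meets the environment; /nixkiuketofaan/ is unchanged.
Rule 2 (intervocalic voicing): /k/ is a voiceless stop between vowels /u/ and /e/, so it voices to [g]. /t/ is a voiceless stop between vowels /e/ and /o/, so it voices to [d]. /nixkiuketofaan/ → nixkiugedofaan.
Rule 3 (final i-epenthesis): the form ends in the consonant /n/, so [i] is inserted word-finally. /nixkiugedofaan/ → nixkiugedofaani.

nixkiugedofaani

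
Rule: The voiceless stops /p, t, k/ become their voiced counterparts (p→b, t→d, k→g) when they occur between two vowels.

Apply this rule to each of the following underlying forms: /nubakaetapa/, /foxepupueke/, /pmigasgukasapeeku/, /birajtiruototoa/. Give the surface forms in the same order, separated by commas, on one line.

/nubakaetapa/: /k/ is a voiceless stop between vowels /a/ and /a/, so it voices to [g]. /t/ is a voiceless stop between vowels /e/ and /a/, so it voices to [d]. /p/ is a voiceless stop between vowels /a/ and /a/, so it voices to [b]. → [nubagaedaba].
/foxepupueke/: /p/ is a voiceless stop between vowels /e/ and /u/, so it voices to [b]. /p/ is a voiceless stop between vowels /u/ and /u/, so it voices to [b]. /k/ is a voiceless stop between vowels /e/ and /e/, so it voices to [g]. → [foxebubuege].
/pmigasgukasapeeku/: /k/ is a voiceless stop between vowels /u/ and /a/, so it voices to [g]. /p/ is a voiceless stop between vowels /a/ and /e/, so it voices to [b]. /k/ is a voiceless stop between vowels /e/ and /u/, so it voices to [g]. → [pmigasgugasabeegu].
/birajtiruototoa/: /t/ is a voiceless stop between vowels /o/ and /o/, so it voices to [d]. /t/ is a voiceless stop between vowels /o/ and /o/, so it voices to [d]. → [birajtiruododoa].

nubagaedaba, foxebubuege, pmigasgugasabeegu, birajtiruododoa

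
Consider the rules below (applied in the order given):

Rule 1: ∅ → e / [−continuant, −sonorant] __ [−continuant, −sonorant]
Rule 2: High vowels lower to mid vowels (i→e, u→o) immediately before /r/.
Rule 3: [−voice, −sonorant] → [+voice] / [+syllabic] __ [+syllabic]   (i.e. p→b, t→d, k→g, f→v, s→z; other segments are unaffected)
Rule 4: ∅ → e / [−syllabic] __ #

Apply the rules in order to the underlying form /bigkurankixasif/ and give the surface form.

bigegorankixazife

Rule 1 (stop-cluster e-epenthesis): /g/ and /k/ form a stop–stop cluster, so [e] is inserted between them. /bigkurankixasif/ → bigekurankixasif.
Rule 2 (pre-rhotic lowering): /u/ is a high vowel immediately before /r/, so it lowers to [o]. /bigekurankixasif/ → bigekorankixasif.
Rule 3 (intervocalic voicing): /k/ is a voiceless obstruent between vowels /e/ and /o/, so it voices to [g]. /s/ is a voiceless obstruent between vowels /a/ and /i/, so it voices to [z]. /bigekorankixasif/ → bigegorankixazif.
Rule 4 (final e-epenthesis): the form ends in the consonant /f/, so [e] is inserted word-finally. /bigegorankixazif/ → bigegorankixazife.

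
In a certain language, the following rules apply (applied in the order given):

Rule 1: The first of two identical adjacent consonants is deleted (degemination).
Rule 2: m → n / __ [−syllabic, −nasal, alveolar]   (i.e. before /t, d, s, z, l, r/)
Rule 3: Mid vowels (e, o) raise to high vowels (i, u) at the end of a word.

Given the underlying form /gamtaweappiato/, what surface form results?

gantaweapiatu

Rule 1 (degemination): /pp/ is a geminate; the first /p/ deletes. /gamtaweappiato/ → gamtaweapiato.
Rule 2 (nasal place assimilation): /m/ precedes the alveolar consonant /t/, so it assimilates in place to [n]. /gamtaweapiato/ → gantaweapiato.
Rule 3 (final vowel raising): /o/ is a mid vowel in word-final position, so it raises to [u]. /gantaweapiato/ → gantaweapiatu.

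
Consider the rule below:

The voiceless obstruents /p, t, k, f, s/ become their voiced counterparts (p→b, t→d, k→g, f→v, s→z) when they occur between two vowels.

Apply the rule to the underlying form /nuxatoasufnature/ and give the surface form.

nuxadoazufnadure

Scanning /nuxatoasufnature/: /t/ is a voiceless obstruent between vowels /a/ and /o/, so it voices to [d]; /s/ is a voiceless obstruent between vowels /a/ and /u/, so it voices to [z]; /f/ at position 10 is not in the conditioning environment; /t/ is a voiceless obstruent between vowels /a/ and /u/, so it voices to [d].
Result: [nuxadoazufnadure].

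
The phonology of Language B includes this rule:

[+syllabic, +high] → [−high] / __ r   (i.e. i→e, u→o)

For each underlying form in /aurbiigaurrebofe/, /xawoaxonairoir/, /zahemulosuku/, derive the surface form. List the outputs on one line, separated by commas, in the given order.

aorbiigaorrebofe, xawoaxonaeroer, zahemulosuku

/aurbiigaurrebofe/: /u/ is a high vowel immediately before /r/, so it lowers to [o]. /u/ is a high vowel immediately before /r/, so it lowers to [o]. → [aorbiigaorrebofe].
/xawoaxonairoir/: /i/ is a high vowel immediately before /r/, so it lowers to [e]. /i/ is a high vowel immediately before /r/, so it lowers to [e]. → [xawoaxonaeroer].
/zahemulosuku/: the rule's environment is not met; surfaces unchanged as [zahemulosuku].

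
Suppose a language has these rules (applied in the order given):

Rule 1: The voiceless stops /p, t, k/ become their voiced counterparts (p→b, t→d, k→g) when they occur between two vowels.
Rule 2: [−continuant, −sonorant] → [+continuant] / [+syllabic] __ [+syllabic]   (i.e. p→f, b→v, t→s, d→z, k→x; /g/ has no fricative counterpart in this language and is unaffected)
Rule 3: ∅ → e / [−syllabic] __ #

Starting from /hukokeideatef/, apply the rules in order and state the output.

hugogeizeazefe

Rule 1 (intervocalic voicing): /k/ is a voiceless stop between vowels /u/ and /o/, so it voices to [g]. /k/ is a voiceless stop between vowels /o/ and /e/, so it voices to [g]. /t/ is a voiceless stop between vowels /a/ and /e/, so it voices to [d]. /hukokeideatef/ → hugogeideadef.
Rule 2 (intervocalic spirantization): /d/ is a stop between vowels /i/ and /e/, so it spirantizes to the fricative [z]. /d/ is a stop between vowels /a/ and /e/, so it spirantizes to the fricative [z]. /hugogeideadef/ → hugogeizeazef.
Rule 3 (final e-epenthesis): the form ends in the consonant /f/, so [e] is inserted word-finally. /hugogeizeazef/ → hugogeizeazefe.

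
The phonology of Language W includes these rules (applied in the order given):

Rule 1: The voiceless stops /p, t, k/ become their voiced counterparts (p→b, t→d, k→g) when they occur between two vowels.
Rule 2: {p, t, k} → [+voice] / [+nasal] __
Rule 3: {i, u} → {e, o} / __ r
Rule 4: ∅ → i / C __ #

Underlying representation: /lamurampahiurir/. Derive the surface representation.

Rule 1 (intervocalic voicing): no segment meets the environment; /lamurampahiurir/ is unchanged.
Rule 2 (post-nasal voicing): /p/ is a voiceless stop immediately after the nasal /m/, so it voices to [b]. /lamurampahiurir/ → lamurambahiurir.
Rule 3 (pre-rhotic lowering): /u/ is a high vowel immediately before /r/, so it lowers to [o]. /u/ is a high vowel immediately before /r/, so it lowers to [o]. /i/ is a high vowel immediately before /r/, so it lowers to [e]. /lamurambahiurir/ → lamorambahiorer.
Rule 4 (final i-epenthesis): the form ends in the consonant /r/, so [i] is inserted word-finally. /lamorambahiorer/ → lamorambahioreri.

lamorambahioreri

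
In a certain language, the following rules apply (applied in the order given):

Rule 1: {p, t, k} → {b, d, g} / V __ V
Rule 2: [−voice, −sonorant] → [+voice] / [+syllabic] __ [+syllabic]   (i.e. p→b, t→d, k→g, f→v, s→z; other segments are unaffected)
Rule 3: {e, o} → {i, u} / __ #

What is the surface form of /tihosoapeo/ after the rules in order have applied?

tihozoabeu

Rule 1 (intervocalic voicing): /p/ is a voiceless stop between vowels /a/ and /e/, so it voices to [b]. /tihosoapeo/ → tihosoabeo.
Rule 2 (intervocalic voicing): /s/ is a voiceless obstruent between vowels /o/ and /o/, so it voices to [z]. /tihosoabeo/ → tihozoabeo.
Rule 3 (final vowel raising): /o/ is a mid vowel in word-final position, so it raises to [u]. /tihozoabeo/ → tihozoabeu.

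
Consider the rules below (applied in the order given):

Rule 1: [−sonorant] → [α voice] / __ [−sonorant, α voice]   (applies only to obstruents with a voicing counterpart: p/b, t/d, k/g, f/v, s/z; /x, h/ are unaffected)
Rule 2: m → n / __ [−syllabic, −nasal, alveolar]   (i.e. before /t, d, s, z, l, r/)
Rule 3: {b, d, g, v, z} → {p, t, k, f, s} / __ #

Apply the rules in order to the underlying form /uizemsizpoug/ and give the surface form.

Rule 1 (regressive voicing assimilation): /z/ precedes the voiceless obstruent /p/, so it devoices to [s] by assimilation. /uizemsizpoug/ → uizemsispoug.
Rule 2 (nasal place assimilation): /m/ precedes the alveolar consonant /s/, so it assimilates in place to [n]. /uizemsispoug/ → uizensispoug.
Rule 3 (final devoicing): /g/ is a voiced obstruent in word-final position, so it devoices to [k]. /uizensispoug/ → uizensispouk.

uizensispouk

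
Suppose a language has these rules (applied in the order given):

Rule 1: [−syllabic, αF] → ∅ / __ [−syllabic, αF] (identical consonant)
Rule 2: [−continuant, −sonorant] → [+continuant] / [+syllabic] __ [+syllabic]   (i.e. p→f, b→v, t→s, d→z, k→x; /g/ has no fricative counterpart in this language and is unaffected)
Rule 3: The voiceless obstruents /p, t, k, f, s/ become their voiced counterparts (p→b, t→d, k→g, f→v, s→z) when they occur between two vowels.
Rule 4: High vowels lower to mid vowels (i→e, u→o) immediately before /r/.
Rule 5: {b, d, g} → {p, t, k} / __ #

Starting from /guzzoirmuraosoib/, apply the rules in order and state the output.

guzoermoraozoip

Rule 1 (degemination): /zz/ is a geminate; the first /z/ deletes. /guzzoirmuraosoib/ → guzoirmuraosoib.
Rule 2 (intervocalic spirantization): no segment meets the environment; /guzoirmuraosoib/ is unchanged.
Rule 3 (intervocalic voicing): /s/ is a voiceless obstruent between vowels /o/ and /o/, so it voices to [z]. /guzoirmuraosoib/ → guzoirmuraozoib.
Rule 4 (pre-rhotic lowering): /i/ is a high vowel immediately before /r/, so it lowers to [e]. /u/ is a high vowel immediately before /r/, so it lowers to [o]. /guzoirmuraozoib/ → guzoermoraozoib.
Rule 5 (final devoicing): /b/ is a voiced stop in word-final position, so it devoices to [p]. /guzoermoraozoib/ → guzoermoraozoip.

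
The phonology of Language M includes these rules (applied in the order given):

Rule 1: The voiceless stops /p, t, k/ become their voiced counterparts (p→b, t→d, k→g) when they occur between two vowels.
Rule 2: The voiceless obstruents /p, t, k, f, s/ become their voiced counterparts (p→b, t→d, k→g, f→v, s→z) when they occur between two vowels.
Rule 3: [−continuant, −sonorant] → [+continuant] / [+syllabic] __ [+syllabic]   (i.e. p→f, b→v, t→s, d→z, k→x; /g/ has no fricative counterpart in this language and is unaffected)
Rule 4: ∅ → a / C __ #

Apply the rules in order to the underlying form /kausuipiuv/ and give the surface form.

Rule 1 (intervocalic voicing): /p/ is a voiceless stop between vowels /i/ and /i/, so it voices to [b]. /kausuipiuv/ → kausuibiuv.
Rule 2 (intervocalic voicing): /s/ is a voiceless obstruent between vowels /u/ and /u/, so it voices to [z]. /kausuibiuv/ → kauzuibiuv.
Rule 3 (intervocalic spirantization): /b/ is a stop between vowels /i/ and /i/, so it spirantizes to the fricative [v]. /kauzuibiuv/ → kauzuiviuv.
Rule 4 (final a-epenthesis): the form ends in the consonant /v/, so [a] is inserted word-finally. /kauzuiviuv/ → kauzuiviuva.

kauzuiviuva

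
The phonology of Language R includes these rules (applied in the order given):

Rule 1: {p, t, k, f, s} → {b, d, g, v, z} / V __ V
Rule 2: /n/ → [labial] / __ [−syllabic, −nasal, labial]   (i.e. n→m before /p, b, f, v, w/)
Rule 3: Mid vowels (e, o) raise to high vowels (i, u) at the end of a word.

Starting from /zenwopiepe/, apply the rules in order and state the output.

zemwobiebi

Rule 1 (intervocalic voicing): /p/ is a voiceless obstruent between vowels /o/ and /i/, so it voices to [b]. /p/ is a voiceless obstruent between vowels /e/ and /e/, so it voices to [b]. /zenwopiepe/ → zenwobiebe.
Rule 2 (nasal place assimilation): /n/ precedes the labial consonant /w/, so it assimilates in place to [m]. /zenwobiebe/ → zemwobiebe.
Rule 3 (final vowel raising): /e/ is a mid vowel in word-final position, so it raises to [i]. /zemwobiebe/ → zemwobiebi.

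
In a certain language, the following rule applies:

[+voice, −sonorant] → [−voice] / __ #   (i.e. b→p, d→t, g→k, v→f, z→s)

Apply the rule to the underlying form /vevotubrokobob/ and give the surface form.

/b/ is a voiced obstruent in word-final position, so it devoices to [p].
Surface form: [vevotubrokobop].

vevotubrokobop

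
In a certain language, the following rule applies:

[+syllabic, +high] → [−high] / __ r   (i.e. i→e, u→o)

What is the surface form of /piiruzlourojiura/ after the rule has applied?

/i/ is a high vowel immediately before /r/, so it lowers to [e].
/u/ is a high vowel immediately before /r/, so it lowers to [o].
/u/ is a high vowel immediately before /r/, so it lowers to [o].
Surface form: [pieruzloorojiora].

pieruzloorojiora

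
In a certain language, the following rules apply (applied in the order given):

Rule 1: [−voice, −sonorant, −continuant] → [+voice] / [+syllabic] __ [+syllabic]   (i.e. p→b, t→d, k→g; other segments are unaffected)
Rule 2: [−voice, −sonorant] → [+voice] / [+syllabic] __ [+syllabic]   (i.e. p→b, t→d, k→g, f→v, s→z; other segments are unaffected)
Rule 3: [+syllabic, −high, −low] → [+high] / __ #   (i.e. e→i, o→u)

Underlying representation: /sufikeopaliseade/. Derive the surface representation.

Rule 1 (intervocalic voicing): /k/ is a voiceless stop between vowels /i/ and /e/, so it voices to [g]. /p/ is a voiceless stop between vowels /o/ and /a/, so it voices to [b]. /sufikeopaliseade/ → sufigeobaliseade.
Rule 2 (intervocalic voicing): /f/ is a voiceless obstruent between vowels /u/ and /i/, so it voices to [v]. /s/ is a voiceless obstruent between vowels /i/ and /e/, so it voices to [z]. /sufigeobaliseade/ → suvigeobalizeade.
Rule 3 (final vowel raising): /e/ is a mid vowel in word-final position, so it raises to [i]. /suvigeobalizeade/ → suvigeobalizeadi.

suvigeobalizeadi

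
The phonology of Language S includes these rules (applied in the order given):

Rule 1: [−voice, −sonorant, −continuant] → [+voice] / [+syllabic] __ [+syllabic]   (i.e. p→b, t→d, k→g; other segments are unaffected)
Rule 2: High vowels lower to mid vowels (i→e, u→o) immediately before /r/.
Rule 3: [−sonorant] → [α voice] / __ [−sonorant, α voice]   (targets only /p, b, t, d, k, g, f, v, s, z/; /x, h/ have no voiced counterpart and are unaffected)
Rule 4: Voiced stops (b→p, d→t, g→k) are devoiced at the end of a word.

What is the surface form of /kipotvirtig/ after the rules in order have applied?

Rule 1 (intervocalic voicing): /p/ is a voiceless stop between vowels /i/ and /o/, so it voices to [b]. /kipotvirtig/ → kibotvirtig.
Rule 2 (pre-rhotic lowering): /i/ is a high vowel immediately before /r/, so it lowers to [e]. /kibotvirtig/ → kibotvertig.
Rule 3 (regressive voicing assimilation): /t/ precedes the voiced obstruent /v/, so it voices to [d] by assimilation. /kibotvertig/ → kibodvertig.
Rule 4 (final devoicing): /g/ is a voiced stop in word-final position, so it devoices to [k]. /kibodvertig/ → kibodvertik.

kibodvertik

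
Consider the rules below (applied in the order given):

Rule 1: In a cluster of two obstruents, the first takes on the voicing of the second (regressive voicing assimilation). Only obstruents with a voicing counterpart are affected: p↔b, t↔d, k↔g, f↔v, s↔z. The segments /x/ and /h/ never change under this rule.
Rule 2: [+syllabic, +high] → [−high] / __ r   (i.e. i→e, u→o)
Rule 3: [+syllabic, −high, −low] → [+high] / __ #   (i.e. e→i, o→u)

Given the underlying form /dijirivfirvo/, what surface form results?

Rule 1 (regressive voicing assimilation): /v/ precedes the voiceless obstruent /f/, so it devoices to [f] by assimilation. /dijirivfirvo/ → dijiriffirvo.
Rule 2 (pre-rhotic lowering): /i/ is a high vowel immediately before /r/, so it lowers to [e]. /i/ is a high vowel immediately before /r/, so it lowers to [e]. /dijiriffirvo/ → dijeriffervo.
Rule 3 (final vowel raising): /o/ is a mid vowel in word-final position, so it raises to [u]. /dijeriffervo/ → dijeriffervu.

dijeriffervu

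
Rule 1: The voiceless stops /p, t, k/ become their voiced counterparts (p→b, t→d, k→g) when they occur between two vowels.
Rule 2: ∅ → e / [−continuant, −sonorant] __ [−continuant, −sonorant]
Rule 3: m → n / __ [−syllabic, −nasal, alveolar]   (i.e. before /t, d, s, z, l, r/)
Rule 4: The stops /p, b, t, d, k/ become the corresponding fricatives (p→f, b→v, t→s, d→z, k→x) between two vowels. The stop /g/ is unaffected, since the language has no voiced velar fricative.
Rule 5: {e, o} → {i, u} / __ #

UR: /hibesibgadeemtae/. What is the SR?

Rule 1 (intervocalic voicing): no segment meets the environment; /hibesibgadeemtae/ is unchanged.
Rule 2 (stop-cluster e-epenthesis): /b/ and /g/ form a stop–stop cluster, so [e] is inserted between them. /hibesibgadeemtae/ → hibesibegadeemtae.
Rule 3 (nasal place assimilation): /m/ precedes the alveolar consonant /t/, so it assimilates in place to [n]. /hibesibegadeemtae/ → hibesibegadeentae.
Rule 4 (intervocalic spirantization): /b/ is a stop between vowels /i/ and /e/, so it spirantizes to the fricative [v]. /b/ is a stop between vowels /i/ and /e/, so it spirantizes to the fricative [v]. /d/ is a stop between vowels /a/ and /e/, so it spirantizes to the fricative [z]. /hibesibegadeentae/ → hivesivegazeentae.
Rule 5 (final vowel raising): /e/ is a mid vowel in word-final position, so it raises to [i]. /hivesivegazeentae/ → hivesivegazeentai.

hivesivegazeentai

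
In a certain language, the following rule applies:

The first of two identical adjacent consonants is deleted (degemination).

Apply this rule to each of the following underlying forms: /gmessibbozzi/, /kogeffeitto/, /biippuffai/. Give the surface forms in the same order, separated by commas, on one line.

/gmessibbozzi/: /ss/ is a geminate; the first /s/ deletes. /bb/ is a geminate; the first /b/ deletes. /zz/ is a geminate; the first /z/ deletes. → [gmesibozi].
/kogeffeitto/: /ff/ is a geminate; the first /f/ deletes. /tt/ is a geminate; the first /t/ deletes. → [kogefeito].
/biippuffai/: /pp/ is a geminate; the first /p/ deletes. /ff/ is a geminate; the first /f/ deletes. → [biipufai].

gmesibozi, kogefeito, biipufai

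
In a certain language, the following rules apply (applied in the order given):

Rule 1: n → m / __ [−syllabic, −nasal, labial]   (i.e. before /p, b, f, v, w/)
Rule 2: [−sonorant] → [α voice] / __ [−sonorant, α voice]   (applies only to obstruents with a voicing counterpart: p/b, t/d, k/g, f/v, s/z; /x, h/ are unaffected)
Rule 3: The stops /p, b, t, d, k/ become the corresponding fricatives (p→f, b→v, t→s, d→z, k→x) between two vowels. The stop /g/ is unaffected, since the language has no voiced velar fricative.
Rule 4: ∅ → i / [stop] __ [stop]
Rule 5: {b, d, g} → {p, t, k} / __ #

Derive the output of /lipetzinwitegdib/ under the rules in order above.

Rule 1 (nasal place assimilation): /n/ precedes the labial consonant /w/, so it assimilates in place to [m]. /lipetzinwitegdib/ → lipetzimwitegdib.
Rule 2 (regressive voicing assimilation): /t/ precedes the voiced obstruent /z/, so it voices to [d] by assimilation. /lipetzimwitegdib/ → lipedzimwitegdib.
Rule 3 (intervocalic spirantization): /p/ is a stop between vowels /i/ and /e/, so it spirantizes to the fricative [f]. /t/ is a stop between vowels /i/ and /e/, so it spirantizes to the fricative [s]. /lipedzimwitegdib/ → lifedzimwisegdib.
Rule 4 (stop-cluster i-epenthesis): /g/ and /d/ form a stop–stop cluster, so [i] is inserted between them. /lifedzimwisegdib/ → lifedzimwisegidib.
Rule 5 (final devoicing): /b/ is a voiced stop in word-final position, so it devoices to [p]. /lifedzimwisegidib/ → lifedzimwisegidip.

lifedzimwisegidip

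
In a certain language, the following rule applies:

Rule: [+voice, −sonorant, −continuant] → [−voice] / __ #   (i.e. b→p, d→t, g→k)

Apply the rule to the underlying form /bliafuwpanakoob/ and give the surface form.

bliafuwpanakoop

Scanning /bliafuwpanakoob/: /b/ at position 1 is not in the conditioning environment; /b/ is a voiced stop in word-final position, so it devoices to [p].
Result: [bliafuwpanakoop].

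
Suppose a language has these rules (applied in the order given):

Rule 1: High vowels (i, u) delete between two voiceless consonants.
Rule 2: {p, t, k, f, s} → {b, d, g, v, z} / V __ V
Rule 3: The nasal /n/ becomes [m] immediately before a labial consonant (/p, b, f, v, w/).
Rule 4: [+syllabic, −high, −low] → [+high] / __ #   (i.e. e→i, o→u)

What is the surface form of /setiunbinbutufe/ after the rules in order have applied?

sediumbimbutfi

Rule 1 (high vowel syncope): /u/ is a high vowel flanked by voiceless consonants /t/ and /f/, so it deletes. /setiunbinbutufe/ → setiunbinbutfe.
Rule 2 (intervocalic voicing): /t/ is a voiceless obstruent between vowels /e/ and /i/, so it voices to [d]. /setiunbinbutfe/ → sediunbinbutfe.
Rule 3 (nasal place assimilation): /n/ precedes the labial consonant /b/, so it assimilates in place to [m]. /n/ precedes the labial consonant /b/, so it assimilates in place to [m]. /sediunbinbutfe/ → sediumbimbutfe.
Rule 4 (final vowel raising): /e/ is a mid vowel in word-final position, so it raises to [i]. /sediumbimbutfe/ → sediumbimbutfi.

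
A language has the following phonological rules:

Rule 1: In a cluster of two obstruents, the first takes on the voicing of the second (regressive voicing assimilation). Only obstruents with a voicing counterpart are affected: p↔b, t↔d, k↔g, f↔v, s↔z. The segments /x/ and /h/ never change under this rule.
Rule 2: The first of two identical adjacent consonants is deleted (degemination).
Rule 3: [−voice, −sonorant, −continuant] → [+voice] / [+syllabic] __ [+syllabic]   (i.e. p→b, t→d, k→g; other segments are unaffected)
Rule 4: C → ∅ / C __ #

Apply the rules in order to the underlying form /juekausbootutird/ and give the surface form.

juegauzboodudir

Rule 1 (regressive voicing assimilation): /s/ precedes the voiced obstruent /b/, so it voices to [z] by assimilation. /juekausbootutird/ → juekauzbootutird.
Rule 2 (degemination): no segment meets the environment; /juekauzbootutird/ is unchanged.
Rule 3 (intervocalic voicing): /k/ is a voiceless stop between vowels /e/ and /a/, so it voices to [g]. /t/ is a voiceless stop between vowels /o/ and /u/, so it voices to [d]. /t/ is a voiceless stop between vowels /u/ and /i/, so it voices to [d]. /juekauzbootutird/ → juegauzboodudird.
Rule 4 (final cluster simplification): /d/ is the second consonant of a word-final cluster /rd/, so it deletes. /juegauzboodudird/ → juegauzboodudir.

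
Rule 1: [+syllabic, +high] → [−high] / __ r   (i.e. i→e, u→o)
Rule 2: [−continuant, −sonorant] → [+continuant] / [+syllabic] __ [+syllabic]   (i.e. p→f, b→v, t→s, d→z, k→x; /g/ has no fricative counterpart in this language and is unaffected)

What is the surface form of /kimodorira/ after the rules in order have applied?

Rule 1 (pre-rhotic lowering): /i/ is a high vowel immediately before /r/, so it lowers to [e]. /kimodorira/ → kimodorera.
Rule 2 (intervocalic spirantization): /d/ is a stop between vowels /o/ and /o/, so it spirantizes to the fricative [z]. /kimodorera/ → kimozorera.

kimozorera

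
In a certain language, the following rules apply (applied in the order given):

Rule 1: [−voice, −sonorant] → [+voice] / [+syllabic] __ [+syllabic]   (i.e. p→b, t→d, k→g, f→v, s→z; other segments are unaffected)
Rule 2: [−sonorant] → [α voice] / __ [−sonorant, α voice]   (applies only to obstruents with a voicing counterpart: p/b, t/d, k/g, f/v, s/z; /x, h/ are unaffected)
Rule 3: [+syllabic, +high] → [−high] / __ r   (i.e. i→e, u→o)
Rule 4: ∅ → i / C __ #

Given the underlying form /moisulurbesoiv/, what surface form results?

Rule 1 (intervocalic voicing): /s/ is a voiceless obstruent between vowels /i/ and /u/, so it voices to [z]. /s/ is a voiceless obstruent between vowels /e/ and /o/, so it voices to [z]. /moisulurbesoiv/ → moizulurbezoiv.
Rule 2 (regressive voicing assimilation): no segment meets the environment; /moizulurbezoiv/ is unchanged.
Rule 3 (pre-rhotic lowering): /u/ is a high vowel immediately before /r/, so it lowers to [o]. /moizulurbezoiv/ → moizulorbezoiv.
Rule 4 (final i-epenthesis): the form ends in the consonant /v/, so [i] is inserted word-finally. /moizulorbezoiv/ → moizulorbezoivi.

moizulorbezoivi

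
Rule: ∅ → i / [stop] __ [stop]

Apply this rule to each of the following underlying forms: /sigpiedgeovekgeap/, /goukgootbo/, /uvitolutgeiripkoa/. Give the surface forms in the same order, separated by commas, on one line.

sigipiedigeovekigeap, goukigootibo, uvitolutigeiripikoa

/sigpiedgeovekgeap/: /g/ and /p/ form a stop–stop cluster, so [i] is inserted between them. /d/ and /g/ form a stop–stop cluster, so [i] is inserted between them. /k/ and /g/ form a stop–stop cluster, so [i] is inserted between them. → [sigipiedigeovekigeap].
/goukgootbo/: /k/ and /g/ form a stop–stop cluster, so [i] is inserted between them. /t/ and /b/ form a stop–stop cluster, so [i] is inserted between them. → [goukigootibo].
/uvitolutgeiripkoa/: /t/ and /g/ form a stop–stop cluster, so [i] is inserted between them. /p/ and /k/ form a stop–stop cluster, so [i] is inserted between them. → [uvitolutigeiripikoa].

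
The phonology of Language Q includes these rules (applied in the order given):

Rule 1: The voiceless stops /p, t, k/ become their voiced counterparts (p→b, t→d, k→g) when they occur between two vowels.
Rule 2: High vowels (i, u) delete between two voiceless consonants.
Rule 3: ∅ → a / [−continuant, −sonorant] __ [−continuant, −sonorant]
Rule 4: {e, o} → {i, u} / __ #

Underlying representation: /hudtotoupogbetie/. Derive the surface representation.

hudatodoubogabedii

Rule 1 (intervocalic voicing): /t/ is a voiceless stop between vowels /o/ and /o/, so it voices to [d]. /p/ is a voiceless stop between vowels /u/ and /o/, so it voices to [b]. /t/ is a voiceless stop between vowels /e/ and /i/, so it voices to [d]. /hudtotoupogbetie/ → hudtodoubogbedie.
Rule 2 (high vowel syncope): no segment meets the environment; /hudtodoubogbedie/ is unchanged.
Rule 3 (stop-cluster a-epenthesis): /d/ and /t/ form a stop–stop cluster, so [a] is inserted between them. /g/ and /b/ form a stop–stop cluster, so [a] is inserted between them. /hudtodoubogbedie/ → hudatodoubogabedie.
Rule 4 (final vowel raising): /e/ is a mid vowel in word-final position, so it raises to [i]. /hudatodoubogabedie/ → hudatodoubogabedii.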